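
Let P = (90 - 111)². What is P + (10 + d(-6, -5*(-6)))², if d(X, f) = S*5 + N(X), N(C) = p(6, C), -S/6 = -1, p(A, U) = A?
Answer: 2557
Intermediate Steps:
S = 6 (S = -6*(-1) = 6)
N(C) = 6
d(X, f) = 36 (d(X, f) = 6*5 + 6 = 30 + 6 = 36)
P = 441 (P = (-21)² = 441)
P + (10 + d(-6, -5*(-6)))² = 441 + (10 + 36)² = 441 + 46² = 441 + 2116 = 2557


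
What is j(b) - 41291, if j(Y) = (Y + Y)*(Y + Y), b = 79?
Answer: -16327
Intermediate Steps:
j(Y) = 4*Y² (j(Y) = (2*Y)*(2*Y) = 4*Y²)
j(b) - 41291 = 4*79² - 41291 = 4*6241 - 41291 = 24964 - 41291 = -16327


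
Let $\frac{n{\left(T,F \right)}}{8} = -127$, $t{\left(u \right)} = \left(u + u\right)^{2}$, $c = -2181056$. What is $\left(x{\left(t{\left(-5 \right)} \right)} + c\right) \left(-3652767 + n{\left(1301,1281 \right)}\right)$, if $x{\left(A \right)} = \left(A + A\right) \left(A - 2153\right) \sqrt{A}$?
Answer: $22971538332848$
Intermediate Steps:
$t{\left(u \right)} = 4 u^{2}$ ($t{\left(u \right)} = \left(2 u\right)^{2} = 4 u^{2}$)
$n{\left(T,F \right)} = -1016$ ($n{\left(T,F \right)} = 8 \left(-127\right) = -1016$)
$x{\left(A \right)} = 2 A^{\frac{3}{2}} \left(-2153 + A\right)$ ($x{\left(A \right)} = 2 A \left(-2153 + A\right) \sqrt{A} = 2 A^{\frac{3}{2}} \left(-2153 + A\right)$)
$\left(x{\left(t{\left(-5 \right)} \right)} + c\right) \left(-3652767 + n{\left(1301,1281 \right)}\right) = \left(2 \left(4 \left(-5\right)^{2}\right)^{\frac{3}{2}} \left(-2153 + 4 \left(-5\right)^{2}\right) - 2181056\right) \left(-3652767 - 1016\right) = \left(2 \left(4 \cdot 25\right)^{\frac{3}{2}} \left(-2153 + 4 \cdot 25\right) - 2181056\right) \left(-3653783\right) = \left(2 \cdot 100^{\frac{3}{2}} \left(-2153 + 100\right) - 2181056\right) \left(-3653783\right) = \left(2 \cdot 1000 \left(-2053\right) - 2181056\right) \left(-3653783\right) = \left(-4106000 - 2181056\right) \left(-3653783\right) = \left(-6287056\right) \left(-3653783\right) = 22971538332848$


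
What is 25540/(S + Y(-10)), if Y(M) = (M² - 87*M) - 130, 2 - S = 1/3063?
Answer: 15645804/515809 ≈ 30.333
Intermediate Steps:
S = 6125/3063 (S = 2 - 1/3063 = 6125/3063 ≈ 1.9997)
Y(M) = -130 + M² - 87*M
25540/(S + Y(-10)) = 25540/(6125/3063 + (-130 + (-10)² - 87*(-10))) = 25540/(6125/3063 + (-130 + 100 + 870)) = 25540/(6125/3063 + 840) = 25540/(2579045/3063) = 25540*(3063/2579045) = 15645804/515809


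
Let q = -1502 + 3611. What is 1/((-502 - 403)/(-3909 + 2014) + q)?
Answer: 379/799492 ≈ 0.00047405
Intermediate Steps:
q = 2109
1/((-502 - 403)/(-3909 + 2014) + q) = 1/((-502 - 403)/(-3909 + 2014) + 2109) = 1/(-905/(-1895) + 2109) = 1/(-905*(-1/1895) + 2109) = 1/(181/379 + 2109) = 1/(799492/379) = 379/799492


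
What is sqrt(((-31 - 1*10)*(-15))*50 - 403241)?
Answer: I*sqrt(372491) ≈ 610.32*I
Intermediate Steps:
sqrt(((-31 - 1*10)*(-15))*50 - 403241) = sqrt(((-31 - 10)*(-15))*50 - 403241) = sqrt(-41*(-15)*50 - 403241) = sqrt(615*50 - 403241) = sqrt(30750 - 403241) = sqrt(-372491) = I*sqrt(372491)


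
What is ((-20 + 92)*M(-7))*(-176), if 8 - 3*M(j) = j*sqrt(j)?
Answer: -33792 - 29568*I*sqrt(7) ≈ -33792.0 - 78230.0*I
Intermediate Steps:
M(j) = 8/3 - j**(3/2)/3 (M(j) = 8/3 - j*sqrt(j)/3 = 8/3 - j**(3/2)/3)
((-20 + 92)*M(-7))*(-176) = ((-20 + 92)*(8/3 - (-7)*I*sqrt(7)/3))*(-176) = (72*(8/3 - (-7)*I*sqrt(7)/3))*(-176) = (72*(8/3 + 7*I*sqrt(7)/3))*(-176) = (192 + 168*I*sqrt(7))*(-176) = -33792 - 29568*I*sqrt(7)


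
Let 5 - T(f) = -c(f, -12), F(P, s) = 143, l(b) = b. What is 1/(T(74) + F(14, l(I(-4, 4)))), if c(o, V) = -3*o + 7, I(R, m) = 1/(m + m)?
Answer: -1/67 ≈ -0.014925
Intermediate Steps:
I(R, m) = 1/(2*m)
c(o, V) = 7 - 3*o
T(f) = 12 - 3*f (T(f) = 5 - (-1)*(7 - 3*f) = 5 - (-7 + 3*f) = 5 + (7 - 3*f) = 12 - 3*f)
1/(T(74) + F(14, l(I(-4, 4)))) = 1/((12 - 3*74) + 143) = 1/((12 - 222) + 143) = 1/(-210 + 143) = 1/(-67) = -1/67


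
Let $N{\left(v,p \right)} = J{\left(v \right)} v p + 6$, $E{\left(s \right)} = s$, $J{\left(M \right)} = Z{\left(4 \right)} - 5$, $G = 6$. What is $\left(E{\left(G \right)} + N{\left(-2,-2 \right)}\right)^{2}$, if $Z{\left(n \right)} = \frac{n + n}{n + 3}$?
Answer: $\frac{576}{49} \approx 11.755$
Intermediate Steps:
$Z{\left(n \right)} = \frac{2 n}{3 + n}$
$J{\left(M \right)} = - \frac{27}{7}$ ($J{\left(M \right)} = 2 \cdot 4 \frac{1}{3 + 4} - 5 = 2 \cdot 4 \cdot \frac{1}{7} - 5 = \frac{8}{7} - 5 = - \frac{27}{7}$)
$N{\left(v,p \right)} = 6 - \frac{27 p v}{7}$ ($N{\left(v,p \right)} = - \frac{27 v}{7} p + 6 = - \frac{27 p v}{7} + 6 = 6 - \frac{27 p v}{7}$)
$\left(E{\left(G \right)} + N{\left(-2,-2 \right)}\right)^{2} = \left(6 + \left(6 - \left(- \frac{54}{7}\right) \left(-2\right)\right)\right)^{2} = \left(6 + \left(6 - \frac{108}{7}\right)\right)^{2} = \left(6 - \frac{66}{7}\right)^{2} = \left(- \frac{24}{7}\right)^{2} = \frac{576}{49}$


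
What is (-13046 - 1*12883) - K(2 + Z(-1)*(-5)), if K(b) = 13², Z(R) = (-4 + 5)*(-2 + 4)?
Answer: -26098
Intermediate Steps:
Z(R) = 2 (Z(R) = 1*2 = 2)
K(b) = 169
(-13046 - 1*12883) - K(2 + Z(-1)*(-5)) = (-13046 - 1*12883) - 1*169 = (-13046 - 12883) - 169 = -25929 - 169 = -26098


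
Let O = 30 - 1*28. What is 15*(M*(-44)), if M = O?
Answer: -1320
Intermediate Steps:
O = 2 (O = 30 - 28 = 2)
M = 2
15*(M*(-44)) = 15*(2*(-44)) = 15*(-88) = -1320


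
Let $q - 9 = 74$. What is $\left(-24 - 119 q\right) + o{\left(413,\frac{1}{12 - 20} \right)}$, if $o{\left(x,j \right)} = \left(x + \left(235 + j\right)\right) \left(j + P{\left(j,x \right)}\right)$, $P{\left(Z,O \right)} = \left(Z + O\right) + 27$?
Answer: $\frac{8800065}{32} \approx 2.75 \cdot 10^{5}$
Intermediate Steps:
$q = 83$ ($q = 9 + 74 = 83$)
$P{\left(Z,O \right)} = 27 + O + Z$ ($P{\left(Z,O \right)} = \left(O + Z\right) + 27 = 27 + O + Z$)
$o{\left(x,j \right)} = \left(27 + x + 2 j\right) \left(235 + j + x\right)$ ($o{\left(x,j \right)} = \left(x + \left(235 + j\right)\right) \left(j + \left(27 + x + j\right)\right) = \left(235 + j + x\right) \left(j + \left(27 + j + x\right)\right) = \left(235 + j + x\right) \left(27 + x + 2 j\right) = \left(27 + x + 2 j\right) \left(235 + j + x\right)$)
$\left(-24 - 119 q\right) + o{\left(413,\frac{1}{12 - 20} \right)} = \left(-24 - 9877\right) + \left(6345 + 413^{2} + 2 \left(\frac{1}{12 - 20}\right)^{2} + 262 \cdot 413 + \frac{497}{12 - 20} + 3 \frac{1}{12 - 20} \cdot 413\right) = \left(-24 - 9877\right) + \left(6345 + 170569 + 2 \left(\frac{1}{-8}\right)^{2} + 108206 + \frac{497}{-8} + 3 \frac{1}{-8} \cdot 413\right) = -9901 + \left(6345 + 170569 + 2 \left(- \frac{1}{8}\right)^{2} + 108206 + 497 \left(- \frac{1}{8}\right) + 3 \left(- \frac{1}{8}\right) 413\right) = -9901 + \left(6345 + 170569 + 2 \cdot \frac{1}{64} + 108206 - \frac{497}{8} - \frac{1239}{8}\right) = -9901 + \left(6345 + 170569 + \frac{1}{32} + 108206 - \frac{497}{8} - \frac{1239}{8}\right) = -9901 + \frac{9116897}{32} = \frac{8800065}{32}$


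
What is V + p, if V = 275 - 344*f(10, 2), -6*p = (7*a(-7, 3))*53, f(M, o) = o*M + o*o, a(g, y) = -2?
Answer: -23572/3 ≈ -7857.3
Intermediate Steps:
f(M, o) = o**2 + M*o (f(M, o) = M*o + o**2 = o**2 + M*o)
p = 371/3 (p = -7*(-2)*53/6 = -(-7)*53/3 = -1/6*(-742) = 371/3 ≈ 123.67)
V = -7981 (V = 275 - 688*(10 + 2) = 275 - 688*12 = 275 - 344*24 = 275 - 8256 = -7981)
V + p = -7981 + 371/3 = -23572/3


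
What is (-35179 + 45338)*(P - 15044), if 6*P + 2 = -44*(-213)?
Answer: -410901073/3 ≈ -1.3697e+8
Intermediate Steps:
P = 4685/3 (P = -⅓ + (-44*(-213))/6 = -⅓ + (⅙)*9372 = -⅓ + 1562 = 4685/3 ≈ 1561.7)
(-35179 + 45338)*(P - 15044) = (-35179 + 45338)*(4685/3 - 15044) = 10159*(-40447/3) = -410901073/3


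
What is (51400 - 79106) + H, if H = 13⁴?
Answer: 855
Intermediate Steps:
H = 28561
(51400 - 79106) + H = (51400 - 79106) + 28561 = -27706 + 28561 = 855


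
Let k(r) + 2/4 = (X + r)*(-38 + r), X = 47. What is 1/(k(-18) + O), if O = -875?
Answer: -2/4999 ≈ -0.00040008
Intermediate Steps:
k(r) = -½ + (-38 + r)*(47 + r) (k(r) = -½ + (47 + r)*(-38 + r) = -½ + (-38 + r)*(47 + r))
1/(k(-18) + O) = 1/((-3573/2 + (-18)² + 9*(-18)) - 875) = 1/((-3573/2 + 324 - 162) - 875) = 1/(-3249/2 - 875) = 1/(-4999/2) = -2/4999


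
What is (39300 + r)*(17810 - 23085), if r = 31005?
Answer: -370858875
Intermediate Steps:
(39300 + r)*(17810 - 23085) = (39300 + 31005)*(17810 - 23085) = 70305*(-5275) = -370858875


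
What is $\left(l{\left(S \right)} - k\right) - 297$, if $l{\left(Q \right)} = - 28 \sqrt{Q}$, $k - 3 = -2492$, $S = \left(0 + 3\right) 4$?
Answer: $2192 - 56 \sqrt{3} \approx 2095.0$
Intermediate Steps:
$S = 12$ ($S = 3 \cdot 4 = 12$)
$k = -2489$ ($k = 3 - 2492 = -2489$)
$\left(l{\left(S \right)} - k\right) - 297 = \left(- 28 \sqrt{12} - -2489\right) - 297 = \left(- 28 \cdot 2 \sqrt{3} + 2489\right) - 297 = \left(- 56 \sqrt{3} + 2489\right) - 297 = \left(2489 - 56 \sqrt{3}\right) - 297 = 2192 - 56 \sqrt{3}$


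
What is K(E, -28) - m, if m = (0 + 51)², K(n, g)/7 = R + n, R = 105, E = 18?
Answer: -1740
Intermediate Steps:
K(n, g) = 735 + 7*n (K(n, g) = 7*(105 + n) = 735 + 7*n)
m = 2601 (m = 51² = 2601)
K(E, -28) - m = (735 + 7*18) - 1*2601 = (735 + 126) - 2601 = 861 - 2601 = -1740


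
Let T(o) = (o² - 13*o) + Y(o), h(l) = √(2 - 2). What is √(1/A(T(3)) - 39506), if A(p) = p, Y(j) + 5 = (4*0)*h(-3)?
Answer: I*√48394885/35 ≈ 198.76*I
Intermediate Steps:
h(l) = 0 (h(l) = √0 = 0)
Y(j) = -5 (Y(j) = -5 + (4*0)*0 = -5 + 0*0 = -5 + 0 = -5)
T(o) = -5 + o² - 13*o (T(o) = (o² - 13*o) - 5 = -5 + o² - 13*o)
√(1/A(T(3)) - 39506) = √(1/(-5 + 3² - 13*3) - 39506) = √(1/(-5 + 9 - 39) - 39506) = √(1/(-35) - 39506) = √(-1/35 - 39506) = √(-1382711/35) = I*√48394885/35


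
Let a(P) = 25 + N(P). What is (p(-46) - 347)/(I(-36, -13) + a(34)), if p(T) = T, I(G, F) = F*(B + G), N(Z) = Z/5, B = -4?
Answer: -1965/2759 ≈ -0.71221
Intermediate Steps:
N(Z) = Z/5 (N(Z) = Z*(⅕) = Z/5)
I(G, F) = F*(-4 + G)
a(P) = 25 + P/5
(p(-46) - 347)/(I(-36, -13) + a(34)) = (-46 - 347)/(-13*(-4 - 36) + (25 + (⅕)*34)) = -393/(-13*(-40) + (25 + 34/5)) = -393/(520 + 159/5) = -393/2759/5 = -393*5/2759 = -1965/2759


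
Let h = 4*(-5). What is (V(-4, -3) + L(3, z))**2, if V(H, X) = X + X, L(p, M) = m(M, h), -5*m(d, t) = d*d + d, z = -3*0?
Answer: 36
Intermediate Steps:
h = -20
z = 0
m(d, t) = -d/5 - d**2/5 (m(d, t) = -(d*d + d)/5 = -(d**2 + d)/5 = -(d + d**2)/5 = -d/5 - d**2/5)
L(p, M) = -M*(1 + M)/5
V(H, X) = 2*X
(V(-4, -3) + L(3, z))**2 = (2*(-3) - 1/5*0*(1 + 0))**2 = (-6 - 1/5*0*1)**2 = (-6 + 0)**2 = (-6)**2 = 36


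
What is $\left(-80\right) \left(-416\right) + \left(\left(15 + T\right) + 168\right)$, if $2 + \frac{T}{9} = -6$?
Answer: $33391$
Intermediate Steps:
$T = -72$ ($T = -18 + 9 \left(-6\right) = -18 - 54 = -72$)
$\left(-80\right) \left(-416\right) + \left(\left(15 + T\right) + 168\right) = \left(-80\right) \left(-416\right) + \left(\left(15 - 72\right) + 168\right) = 33280 + \left(-57 + 168\right) = 33280 + 111 = 33391$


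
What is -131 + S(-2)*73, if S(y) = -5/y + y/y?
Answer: 249/2 ≈ 124.50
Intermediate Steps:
S(y) = 1 - 5/y (S(y) = -5/y + 1 = 1 - 5/y)
-131 + S(-2)*73 = -131 + ((-5 - 2)/(-2))*73 = -131 - 1/2*(-7)*73 = -131 + (7/2)*73 = -131 + 511/2 = 249/2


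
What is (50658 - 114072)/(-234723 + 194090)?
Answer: 63414/40633 ≈ 1.5607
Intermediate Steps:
(50658 - 114072)/(-234723 + 194090) = -63414/(-40633) = -63414*(-1/40633) = 63414/40633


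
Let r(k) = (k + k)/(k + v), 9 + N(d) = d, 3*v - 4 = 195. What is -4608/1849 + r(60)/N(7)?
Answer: -2079252/700771 ≈ -2.9671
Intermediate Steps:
v = 199/3 (v = 4/3 + (⅓)*195 = 4/3 + 65 = 199/3 ≈ 66.333)
N(d) = -9 + d
r(k) = 2*k/(199/3 + k) (r(k) = (k + k)/(k + 199/3) = (2*k)/(199/3 + k) = 2*k/(199/3 + k))
-4608/1849 + r(60)/N(7) = -4608/1849 + (6*60/(199 + 3*60))/(-9 + 7) = -4608*1/1849 + (6*60/(199 + 180))/(-2) = -4608/1849 + (6*60/379)*(-½) = -4608/1849 + (6*60*(1/379))*(-½) = -4608/1849 + (360/379)*(-½) = -4608/1849 - 180/379 = -2079252/700771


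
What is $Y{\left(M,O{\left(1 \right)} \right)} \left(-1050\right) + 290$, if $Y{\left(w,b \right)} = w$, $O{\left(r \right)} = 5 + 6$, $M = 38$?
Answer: $-39610$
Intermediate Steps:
$O{\left(r \right)} = 11$
$Y{\left(M,O{\left(1 \right)} \right)} \left(-1050\right) + 290 = 38 \left(-1050\right) + 290 = -39900 + 290 = -39610$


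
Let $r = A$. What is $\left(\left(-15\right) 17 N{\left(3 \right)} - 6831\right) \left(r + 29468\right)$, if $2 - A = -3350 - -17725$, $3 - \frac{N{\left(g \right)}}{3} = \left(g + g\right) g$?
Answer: $70101180$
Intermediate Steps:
$N{\left(g \right)} = 9 - 6 g^{2}$ ($N{\left(g \right)} = 9 - 3 \left(g + g\right) g = 9 - 3 \cdot 2 g g = 9 - 3 \cdot 2 g^{2} = 9 - 6 g^{2}$)
$A = -14373$ ($A = 2 - \left(-3350 - -17725\right) = 2 - \left(-3350 + 17725\right) = 2 - 14375 = -14373$)
$r = -14373$
$\left(\left(-15\right) 17 N{\left(3 \right)} - 6831\right) \left(r + 29468\right) = \left(\left(-15\right) 17 \left(9 - 6 \cdot 3^{2}\right) - 6831\right) \left(-14373 + 29468\right) = \left(- 255 \left(9 - 54\right) - 6831\right) 15095 = \left(\left(-255\right) \left(-45\right) - 6831\right) 15095 = \left(11475 - 6831\right) 15095 = 4644 \cdot 15095 = 70101180$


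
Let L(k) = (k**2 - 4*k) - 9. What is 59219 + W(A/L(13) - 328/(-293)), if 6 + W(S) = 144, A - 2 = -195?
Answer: 59357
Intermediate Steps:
A = -193 (A = 2 - 195 = -193)
L(k) = -9 + k**2 - 4*k
W(S) = 138 (W(S) = -6 + 144 = 138)
59219 + W(A/L(13) - 328/(-293)) = 59219 + 138 = 59357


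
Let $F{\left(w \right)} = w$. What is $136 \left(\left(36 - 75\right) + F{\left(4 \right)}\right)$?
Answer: $-4760$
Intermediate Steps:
$136 \left(\left(36 - 75\right) + F{\left(4 \right)}\right) = 136 \left(\left(36 - 75\right) + 4\right) = 136 \left(-39 + 4\right) = 136 \left(-35\right) = -4760$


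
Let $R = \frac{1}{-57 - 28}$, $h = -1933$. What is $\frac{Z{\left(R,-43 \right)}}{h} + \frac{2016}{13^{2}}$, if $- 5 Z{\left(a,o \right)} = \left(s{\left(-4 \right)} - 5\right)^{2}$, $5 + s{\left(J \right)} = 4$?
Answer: $\frac{19490724}{1633385} \approx 11.933$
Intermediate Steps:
$R = - \frac{1}{85}$ ($R = \frac{1}{-85} = - \frac{1}{85} \approx -0.011765$)
$s{\left(J \right)} = -1$ ($s{\left(J \right)} = -5 + 4 = -1$)
$Z{\left(a,o \right)} = - \frac{36}{5}$ ($Z{\left(a,o \right)} = - \frac{\left(-1 - 5\right)^{2}}{5} = - \frac{\left(-6\right)^{2}}{5} = \left(- \frac{1}{5}\right) 36 = - \frac{36}{5}$)
$\frac{Z{\left(R,-43 \right)}}{h} + \frac{2016}{13^{2}} = - \frac{36}{5 \left(-1933\right)} + \frac{2016}{13^{2}} = \left(- \frac{36}{5}\right) \left(- \frac{1}{1933}\right) + \frac{2016}{169} = \frac{36}{9665} + 2016 \cdot \frac{1}{169} = \frac{36}{9665} + \frac{2016}{169} = \frac{19490724}{1633385}$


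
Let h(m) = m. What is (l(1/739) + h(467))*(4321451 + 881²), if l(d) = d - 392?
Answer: 282540242712/739 ≈ 3.8233e+8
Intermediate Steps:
l(d) = -392 + d
(l(1/739) + h(467))*(4321451 + 881²) = ((-392 + 1/739) + 467)*(4321451 + 881²) = ((-392 + 1/739) + 467)*(4321451 + 776161) = (-289687/739 + 467)*5097612 = (55426/739)*5097612 = 282540242712/739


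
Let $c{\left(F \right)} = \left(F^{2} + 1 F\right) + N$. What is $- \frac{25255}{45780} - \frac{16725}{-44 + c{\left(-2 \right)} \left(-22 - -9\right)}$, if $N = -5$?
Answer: $\frac{30621769}{9156} \approx 3344.4$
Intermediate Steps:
$c{\left(F \right)} = -5 + F + F^{2}$ ($c{\left(F \right)} = \left(F^{2} + 1 F\right) - 5 = \left(F^{2} + F\right) - 5 = \left(F + F^{2}\right) - 5 = -5 + F + F^{2}$)
$- \frac{25255}{45780} - \frac{16725}{-44 + c{\left(-2 \right)} \left(-22 - -9\right)} = - \frac{25255}{45780} - \frac{16725}{-44 + \left(-5 - 2 + \left(-2\right)^{2}\right) \left(-22 - -9\right)} = \left(-25255\right) \frac{1}{45780} - \frac{16725}{-44 + \left(-5 - 2 + 4\right) \left(-22 + 9\right)} = - \frac{5051}{9156} - \frac{16725}{-44 - -39} = - \frac{5051}{9156} - \frac{16725}{-44 + 39} = - \frac{5051}{9156} - \frac{16725}{-5} = - \frac{5051}{9156} - -3345 = - \frac{5051}{9156} + 3345 = \frac{30621769}{9156}$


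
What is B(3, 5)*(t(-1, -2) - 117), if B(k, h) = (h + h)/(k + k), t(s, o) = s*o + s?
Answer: -580/3 ≈ -193.33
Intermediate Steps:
t(s, o) = s + o*s (t(s, o) = o*s + s = s + o*s)
B(k, h) = h/k (B(k, h) = (2*h)/((2*k)) = (2*h)*(1/(2*k)) = h/k)
B(3, 5)*(t(-1, -2) - 117) = (5/3)*(-(1 - 2) - 117) = (5*(⅓))*(-1*(-1) - 117) = 5*(1 - 117)/3 = (5/3)*(-116) = -580/3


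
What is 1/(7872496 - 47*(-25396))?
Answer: 1/9066108 ≈ 1.1030e-7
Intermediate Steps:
1/(7872496 - 47*(-25396)) = 1/(7872496 + 1193612) = 1/9066108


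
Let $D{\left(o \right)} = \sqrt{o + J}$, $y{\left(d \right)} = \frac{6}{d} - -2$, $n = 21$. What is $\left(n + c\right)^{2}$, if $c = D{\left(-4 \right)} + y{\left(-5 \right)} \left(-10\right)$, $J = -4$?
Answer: $161 + 52 i \sqrt{2} \approx 161.0 + 73.539 i$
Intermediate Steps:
$y{\left(d \right)} = 2 + \frac{6}{d}$ ($y{\left(d \right)} = \frac{6}{d} + 2 = 2 + \frac{6}{d}$)
$D{\left(o \right)} = \sqrt{-4 + o}$ ($D{\left(o \right)} = \sqrt{o - 4} = \sqrt{-4 + o}$)
$c = -8 + 2 i \sqrt{2}$ ($c = \sqrt{-4 - 4} + \left(2 + \frac{6}{-5}\right) \left(-10\right) = \sqrt{-8} + \left(2 + 6 \left(- \frac{1}{5}\right)\right) \left(-10\right) = 2 i \sqrt{2} + \left(2 - \frac{6}{5}\right) \left(-10\right) = 2 i \sqrt{2} + \frac{4}{5} \left(-10\right) = 2 i \sqrt{2} - 8 = -8 + 2 i \sqrt{2} \approx -8.0 + 2.8284 i$)
$\left(n + c\right)^{2} = \left(21 - \left(8 - 2 i \sqrt{2}\right)\right)^{2} = \left(13 + 2 i \sqrt{2}\right)^{2}$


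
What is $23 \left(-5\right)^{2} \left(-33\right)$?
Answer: $-18975$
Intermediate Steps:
$23 \left(-5\right)^{2} \left(-33\right) = 23 \cdot 25 \left(-33\right) = 575 \left(-33\right) = -18975$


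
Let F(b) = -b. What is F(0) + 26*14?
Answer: 364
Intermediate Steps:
F(0) + 26*14 = -1*0 + 26*14 = 0 + 364 = 364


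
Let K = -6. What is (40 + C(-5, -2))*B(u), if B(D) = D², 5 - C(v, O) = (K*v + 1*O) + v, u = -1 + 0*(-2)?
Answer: 22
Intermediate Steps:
u = -1 (u = -1 + 0 = -1)
C(v, O) = 5 - O + 5*v (C(v, O) = 5 - ((-6*v + 1*O) + v) = 5 - ((-6*v + O) + v) = 5 - ((O - 6*v) + v) = 5 - (O - 5*v) = 5 + (-O + 5*v) = 5 - O + 5*v)
(40 + C(-5, -2))*B(u) = (40 + (5 - 1*(-2) + 5*(-5)))*(-1)² = (40 + (5 + 2 - 25))*1 = (40 - 18)*1 = 22*1 = 22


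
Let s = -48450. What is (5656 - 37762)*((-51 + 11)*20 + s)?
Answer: 1581220500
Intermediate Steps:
(5656 - 37762)*((-51 + 11)*20 + s) = (5656 - 37762)*((-51 + 11)*20 - 48450) = -32106*(-40*20 - 48450) = -32106*(-800 - 48450) = -32106*(-49250) = 1581220500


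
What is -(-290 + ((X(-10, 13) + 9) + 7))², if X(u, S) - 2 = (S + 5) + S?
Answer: -58081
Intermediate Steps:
X(u, S) = 7 + 2*S (X(u, S) = 2 + ((S + 5) + S) = 2 + ((5 + S) + S) = 2 + (5 + 2*S) = 7 + 2*S)
-(-290 + ((X(-10, 13) + 9) + 7))² = -(-290 + (((7 + 2*13) + 9) + 7))² = -(-290 + (((7 + 26) + 9) + 7))² = -(-290 + ((33 + 9) + 7))² = -(-290 + (42 + 7))² = -(-290 + 49)² = -1*(-241)² = -1*58081 = -58081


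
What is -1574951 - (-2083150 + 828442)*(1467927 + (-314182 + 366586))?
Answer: 1907569893397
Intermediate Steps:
-1574951 - (-2083150 + 828442)*(1467927 + (-314182 + 366586)) = -1574951 - (-1254708)*(1467927 + 52404) = -1574951 - (-1254708)*1520331 = -1574951 - 1*(-1907571468348) = -1574951 + 1907571468348 = 1907569893397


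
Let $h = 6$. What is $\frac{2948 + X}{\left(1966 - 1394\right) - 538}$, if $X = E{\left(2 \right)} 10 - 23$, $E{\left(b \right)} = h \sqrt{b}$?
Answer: $\frac{2925}{34} + \frac{30 \sqrt{2}}{17} \approx 88.525$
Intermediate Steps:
$E{\left(b \right)} = 6 \sqrt{b}$
$X = -23 + 60 \sqrt{2}$ ($X = 6 \sqrt{2} \cdot 10 - 23 = 60 \sqrt{2} - 23 = -23 + 60 \sqrt{2} \approx 61.853$)
$\frac{2948 + X}{\left(1966 - 1394\right) - 538} = \frac{2948 - \left(23 - 60 \sqrt{2}\right)}{\left(1966 - 1394\right) - 538} = \frac{2925 + 60 \sqrt{2}}{572 - 538} = \frac{2925 + 60 \sqrt{2}}{34} = \left(2925 + 60 \sqrt{2}\right) \frac{1}{34} = \frac{2925}{34} + \frac{30 \sqrt{2}}{17}$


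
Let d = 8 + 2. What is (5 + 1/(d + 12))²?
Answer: 12321/484 ≈ 25.457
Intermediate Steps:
d = 10
(5 + 1/(d + 12))² = (5 + 1/(10 + 12))² = (5 + 1/22)² = (111/22)² = 12321/484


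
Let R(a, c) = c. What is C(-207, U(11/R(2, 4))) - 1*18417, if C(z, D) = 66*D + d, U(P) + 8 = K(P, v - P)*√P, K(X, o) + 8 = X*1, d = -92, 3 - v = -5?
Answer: -19037 - 693*√11/4 ≈ -19612.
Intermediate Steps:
v = 8 (v = 3 - 1*(-5) = 3 + 5 = 8)
K(X, o) = -8 + X (K(X, o) = -8 + X*1 = -8 + X)
U(P) = -8 + √P*(-8 + P) (U(P) = -8 + (-8 + P)*√P = -8 + √P*(-8 + P))
C(z, D) = -92 + 66*D (C(z, D) = 66*D - 92 = -92 + 66*D)
C(-207, U(11/R(2, 4))) - 1*18417 = (-92 + 66*(-8 + √(11/4)*(-8 + 11/4))) - 1*18417 = (-92 + 66*(-8 + √(11*(¼))*(-8 + 11*(¼)))) - 18417 = (-92 + 66*(-8 + √(11/4)*(-8 + 11/4))) - 18417 = (-92 + 66*(-8 + (√11/2)*(-21/4))) - 18417 = (-92 + 66*(-8 - 21*√11/8)) - 18417 = (-92 + (-528 - 693*√11/4)) - 18417 = (-620 - 693*√11/4) - 18417 = -19037 - 693*√11/4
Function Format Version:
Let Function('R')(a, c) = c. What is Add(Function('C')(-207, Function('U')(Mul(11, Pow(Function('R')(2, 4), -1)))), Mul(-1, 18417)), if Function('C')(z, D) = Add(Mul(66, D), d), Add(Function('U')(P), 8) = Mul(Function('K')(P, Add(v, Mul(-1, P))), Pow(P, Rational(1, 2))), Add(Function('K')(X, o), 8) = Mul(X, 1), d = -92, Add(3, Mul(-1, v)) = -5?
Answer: Add(-19037, Mul(Rational(-693, 4), Pow(11, Rational(1, 2)))) ≈ -19612.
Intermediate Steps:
v = 8 (v = Add(3, Mul(-1, -5)) = Add(3, 5) = 8)
Function('K')(X, o) = Add(-8, X) (Function('K')(X, o) = Add(-8, Mul(X, 1)) = Add(-8, X))
Function('U')(P) = Add(-8, Mul(Pow(P, Rational(1, 2)), Add(-8, P))) (Function('U')(P) = Add(-8, Mul(Add(-8, P), Pow(P, Rational(1, 2)))) = Add(-8, Mul(Pow(P, Rational(1, 2)), Add(-8, P))))
Function('C')(z, D) = Add(-92, Mul(66, D)) (Function('C')(z, D) = Add(Mul(66, D), -92) = Add(-92, Mul(66, D)))
Add(Function('C')(-207, Function('U')(Mul(11, Pow(Function('R')(2, 4), -1)))), Mul(-1, 18417)) = Add(Add(-92, Mul(66, Add(-8, Mul(Pow(Mul(11, Pow(4, -1)), Rational(1, 2)), Add(-8, Mul(11, Pow(4, -1))))))), Mul(-1, 18417)) = Add(Add(-92, Mul(66, Add(-8, Mul(Pow(Mul(11, Rational(1, 4)), Rational(1, 2)), Add(-8, Mul(11, Rational(1, 4))))))), -18417) = Add(Add(-92, Mul(66, Add(-8, Mul(Pow(Rational(11, 4), Rational(1, 2)), Add(-8, Rational(11, 4)))))), -18417) = Add(Add(-92, Mul(66, Add(-8, Mul(Mul(Rational(1, 2), Pow(11, Rational(1, 2))), Rational(-21, 4))))), -18417) = Add(Add(-92, Mul(66, Add(-8, Mul(Rational(-21, 8), Pow(11, Rational(1, 2)))))), -18417) = Add(Add(-92, Add(-528, Mul(Rational(-693, 4), Pow(11, Rational(1, 2))))), -18417) = Add(Add(-620, Mul(Rational(-693, 4), Pow(11, Rational(1, 2)))), -18417) = Add(-19037, Mul(Rational(-693, 4), Pow(11, Rational(1, 2))))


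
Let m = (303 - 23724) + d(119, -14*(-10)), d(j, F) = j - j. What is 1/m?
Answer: -1/23421 ≈ -4.2697e-5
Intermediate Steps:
d(j, F) = 0
m = -23421 (m = (303 - 23724) + 0 = -23421 + 0 = -23421)
1/m = 1/(-23421) = -1/23421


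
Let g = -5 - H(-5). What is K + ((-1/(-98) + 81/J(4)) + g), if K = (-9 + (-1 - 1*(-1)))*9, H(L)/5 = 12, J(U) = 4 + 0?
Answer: -24645/196 ≈ -125.74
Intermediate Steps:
J(U) = 4
H(L) = 60 (H(L) = 5*12 = 60)
K = -81 (K = (-9 + (-1 + 1))*9 = (-9 + 0)*9 = -9*9 = -81)
g = -65 (g = -5 - 1*60 = -5 - 60 = -65)
K + ((-1/(-98) + 81/J(4)) + g) = -81 + ((-1/(-98) + 81/4) - 65) = -81 + ((-1*(-1/98) + 81*(¼)) - 65) = -81 + ((1/98 + 81/4) - 65) = -81 + (3971/196 - 65) = -81 - 8769/196 = -24645/196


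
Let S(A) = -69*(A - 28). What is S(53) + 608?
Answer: -1117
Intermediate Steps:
S(A) = 1932 - 69*A (S(A) = -69*(-28 + A) = 1932 - 69*A)
S(53) + 608 = (1932 - 69*53) + 608 = (1932 - 3657) + 608 = -1725 + 608 = -1117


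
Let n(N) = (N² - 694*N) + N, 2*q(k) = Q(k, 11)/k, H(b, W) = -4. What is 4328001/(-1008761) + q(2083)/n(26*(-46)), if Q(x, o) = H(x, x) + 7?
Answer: -3133476220792017/730343779078888 ≈ -4.2904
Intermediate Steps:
Q(x, o) = 3 (Q(x, o) = -4 + 7 = 3)
q(k) = 3/(2*k) (q(k) = (3/k)/2 = 3/(2*k))
n(N) = N² - 693*N
4328001/(-1008761) + q(2083)/n(26*(-46)) = 4328001/(-1008761) + ((3/2)/2083)/(((26*(-46))*(-693 + 26*(-46)))) = 4328001*(-1/1008761) + ((3/2)*(1/2083))/((-1196*(-693 - 1196))) = -4328001/1008761 + 3/(4166*((-1196*(-1889)))) = -4328001/1008761 + (3/4166)/2259244 = -4328001/1008761 + (3/4166)*(1/2259244) = -4328001/1008761 + 3/9412010504 = -3133476220792017/730343779078888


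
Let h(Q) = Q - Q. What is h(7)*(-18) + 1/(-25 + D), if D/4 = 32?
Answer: 1/103 ≈ 0.0097087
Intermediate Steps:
D = 128 (D = 4*32 = 128)
h(Q) = 0
h(7)*(-18) + 1/(-25 + D) = 0*(-18) + 1/(-25 + 128) = 0 + 1/103 = 1/103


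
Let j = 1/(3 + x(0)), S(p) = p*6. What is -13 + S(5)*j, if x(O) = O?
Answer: -3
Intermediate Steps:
S(p) = 6*p
j = ⅓ (j = 1/(3 + 0) = 1/3 = ⅓ ≈ 0.33333)
-13 + S(5)*j = -13 + (6*5)*(⅓) = -13 + 30*(⅓) = -13 + 10 = -3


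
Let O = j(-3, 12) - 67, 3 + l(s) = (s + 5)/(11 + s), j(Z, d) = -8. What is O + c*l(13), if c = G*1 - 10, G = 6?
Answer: -66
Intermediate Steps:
l(s) = -3 + (5 + s)/(11 + s) (l(s) = -3 + (s + 5)/(11 + s) = -3 + (5 + s)/(11 + s))
O = -75 (O = -8 - 67 = -75)
c = -4 (c = 6*1 - 10 = 6 - 10 = -4)
O + c*l(13) = -75 - 8*(-14 - 1*13)/(11 + 13) = -75 - 8*(-14 - 13)/24 = -75 - 8*(-27)/24 = -75 - 4*(-9/4) = -75 + 9 = -66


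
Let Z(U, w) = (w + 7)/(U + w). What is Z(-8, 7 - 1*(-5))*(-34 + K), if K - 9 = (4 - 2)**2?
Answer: -399/4 ≈ -99.750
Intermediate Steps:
K = 13 (K = 9 + (4 - 2)**2 = 9 + 2**2 = 9 + 4 = 13)
Z(U, w) = (7 + w)/(U + w)
Z(-8, 7 - 1*(-5))*(-34 + K) = ((7 + (7 - 1*(-5)))/(-8 + (7 - 1*(-5))))*(-34 + 13) = ((7 + (7 + 5))/(-8 + (7 + 5)))*(-21) = ((7 + 12)/(-8 + 12))*(-21) = (19/4)*(-21) = -399/4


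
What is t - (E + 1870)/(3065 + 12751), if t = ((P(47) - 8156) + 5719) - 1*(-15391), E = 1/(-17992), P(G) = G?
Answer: 1233183350811/94853824 ≈ 13001.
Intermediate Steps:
E = -1/17992 ≈ -5.5580e-5
t = 13001 (t = ((47 - 8156) + 5719) - 1*(-15391) = (-8109 + 5719) + 15391 = -2390 + 15391 = 13001)
t - (E + 1870)/(3065 + 12751) = 13001 - (-1/17992 + 1870)/(3065 + 12751) = 13001 - 33645039/(17992*15816) = 13001 - 1*11215013/94853824 = 13001 - 11215013/94853824 = 1233183350811/94853824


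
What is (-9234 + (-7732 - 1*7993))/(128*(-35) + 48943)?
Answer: -24959/44463 ≈ -0.56134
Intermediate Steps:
(-9234 + (-7732 - 1*7993))/(128*(-35) + 48943) = (-9234 + (-7732 - 7993))/(-4480 + 48943) = (-9234 - 15725)/44463 = -24959*1/44463 = -24959/44463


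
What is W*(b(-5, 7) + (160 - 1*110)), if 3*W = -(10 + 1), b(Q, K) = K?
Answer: -209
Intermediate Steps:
W = -11/3 (W = (-(10 + 1))/3 = (-1*11)/3 = (1/3)*(-11) = -11/3 ≈ -3.6667)
W*(b(-5, 7) + (160 - 1*110)) = -11*(7 + (160 - 1*110))/3 = -11*(7 + (160 - 110))/3 = -11*(7 + 50)/3 = -11/3*57 = -209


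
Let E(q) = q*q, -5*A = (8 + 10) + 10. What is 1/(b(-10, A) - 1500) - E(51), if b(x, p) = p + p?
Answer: -19653161/7556 ≈ -2601.0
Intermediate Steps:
A = -28/5 (A = -((8 + 10) + 10)/5 = -(18 + 10)/5 = -⅕*28 = -28/5 ≈ -5.6000)
E(q) = q²
b(x, p) = 2*p
1/(b(-10, A) - 1500) - E(51) = 1/(2*(-28/5) - 1500) - 1*51² = 1/(-56/5 - 1500) - 1*2601 = 1/(-7556/5) - 2601 = -5/7556 - 2601 = -19653161/7556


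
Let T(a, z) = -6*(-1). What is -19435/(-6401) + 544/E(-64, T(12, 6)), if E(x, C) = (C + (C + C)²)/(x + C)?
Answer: -99524551/480075 ≈ -207.31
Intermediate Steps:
T(a, z) = 6
E(x, C) = (C + 4*C²)/(C + x) (E(x, C) = (C + (2*C)²)/(C + x) = (C + 4*C²)/(C + x))
-19435/(-6401) + 544/E(-64, T(12, 6)) = -19435/(-6401) + 544/((6*(1 + 4*6)/(6 - 64))) = -19435*(-1/6401) + 544/((6*(1 + 24)/(-58))) = 19435/6401 + 544/((6*(-1/58)*25)) = 19435/6401 + 544/(-75/29) = 19435/6401 + 544*(-29/75) = 19435/6401 - 15776/75 = -99524551/480075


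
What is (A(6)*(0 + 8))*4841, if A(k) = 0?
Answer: 0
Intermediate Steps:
(A(6)*(0 + 8))*4841 = (0*(0 + 8))*4841 = (0*8)*4841 = 0*4841 = 0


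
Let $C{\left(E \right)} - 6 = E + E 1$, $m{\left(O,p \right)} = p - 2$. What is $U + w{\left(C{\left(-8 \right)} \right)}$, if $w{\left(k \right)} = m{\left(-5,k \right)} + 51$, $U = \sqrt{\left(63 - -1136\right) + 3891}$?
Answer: $39 + \sqrt{5090} \approx 110.34$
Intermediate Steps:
$m{\left(O,p \right)} = -2 + p$
$C{\left(E \right)} = 6 + 2 E$ ($C{\left(E \right)} = 6 + \left(E + E 1\right) = 6 + \left(E + E\right) = 6 + 2 E$)
$U = \sqrt{5090}$ ($U = \sqrt{\left(63 + 1136\right) + 3891} = \sqrt{1199 + 3891} = \sqrt{5090} \approx 71.344$)
$w{\left(k \right)} = 49 + k$ ($w{\left(k \right)} = \left(-2 + k\right) + 51 = 49 + k$)
$U + w{\left(C{\left(-8 \right)} \right)} = \sqrt{5090} + \left(49 + \left(6 + 2 \left(-8\right)\right)\right) = \sqrt{5090} + \left(49 + \left(6 - 16\right)\right) = \sqrt{5090} + \left(49 - 10\right) = \sqrt{5090} + 39 = 39 + \sqrt{5090}$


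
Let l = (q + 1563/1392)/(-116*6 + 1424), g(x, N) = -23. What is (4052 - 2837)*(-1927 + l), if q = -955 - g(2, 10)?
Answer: -791398889865/337792 ≈ -2.3429e+6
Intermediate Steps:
q = -932 (q = -955 - 1*(-23) = -955 + 23 = -932)
l = -431927/337792 (l = (-932 + 1563/1392)/(-116*6 + 1424) = (-932 + 1563*(1/1392))/(-696 + 1424) = (-932 + 521/464)/728 = -431927/464*1/728 = -431927/337792 ≈ -1.2787)
(4052 - 2837)*(-1927 + l) = (4052 - 2837)*(-1927 - 431927/337792) = 1215*(-651357111/337792) = -791398889865/337792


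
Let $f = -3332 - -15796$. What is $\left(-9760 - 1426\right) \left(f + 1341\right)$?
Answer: $-154422730$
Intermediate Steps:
$f = 12464$ ($f = -3332 + 15796 = 12464$)
$\left(-9760 - 1426\right) \left(f + 1341\right) = \left(-9760 - 1426\right) \left(12464 + 1341\right) = \left(-11186\right) 13805 = -154422730$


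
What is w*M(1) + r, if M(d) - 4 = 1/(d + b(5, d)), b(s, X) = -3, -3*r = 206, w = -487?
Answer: -10639/6 ≈ -1773.2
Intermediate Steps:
r = -206/3 (r = -⅓*206 = -206/3 ≈ -68.667)
M(d) = 4 + 1/(-3 + d) (M(d) = 4 + 1/(d - 3) = 4 + 1/(-3 + d))
w*M(1) + r = -487*(-11 + 4*1)/(-3 + 1) - 206/3 = -487*(-11 + 4)/(-2) - 206/3 = -(-487)*(-7)/2 - 206/3 = -487*7/2 - 206/3 = -3409/2 - 206/3 = -10639/6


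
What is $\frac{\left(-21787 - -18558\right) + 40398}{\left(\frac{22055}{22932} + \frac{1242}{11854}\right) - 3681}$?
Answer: $- \frac{5051934803916}{500169064727} \approx -10.1$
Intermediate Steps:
$\frac{\left(-21787 - -18558\right) + 40398}{\left(\frac{22055}{22932} + \frac{1242}{11854}\right) - 3681} = \frac{\left(-21787 + 18558\right) + 40398}{\left(22055 \cdot \frac{1}{22932} + 1242 \cdot \frac{1}{11854}\right) - 3681} = \frac{-3229 + 40398}{\left(\frac{22055}{22932} + \frac{621}{5927}\right) - 3681} = \frac{37169}{\frac{144960757}{135917964} - 3681} = \frac{37169}{- \frac{500169064727}{135917964}} = 37169 \left(- \frac{135917964}{500169064727}\right) = - \frac{5051934803916}{500169064727}$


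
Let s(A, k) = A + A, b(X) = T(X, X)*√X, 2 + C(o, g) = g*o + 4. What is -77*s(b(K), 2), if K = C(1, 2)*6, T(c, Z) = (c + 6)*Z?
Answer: -221760*√6 ≈ -5.4320e+5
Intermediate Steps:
C(o, g) = 2 + g*o (C(o, g) = -2 + (g*o + 4) = -2 + (4 + g*o) = 2 + g*o)
T(c, Z) = Z*(6 + c) (T(c, Z) = (6 + c)*Z = Z*(6 + c))
K = 24 (K = (2 + 2*1)*6 = (2 + 2)*6 = 4*6 = 24)
b(X) = X^(3/2)*(6 + X) (b(X) = (X*(6 + X))*√X = X^(3/2)*(6 + X))
s(A, k) = 2*A
-77*s(b(K), 2) = -154*24^(3/2)*(6 + 24) = -154*(48*√6)*30 = -154*1440*√6 = -221760*√6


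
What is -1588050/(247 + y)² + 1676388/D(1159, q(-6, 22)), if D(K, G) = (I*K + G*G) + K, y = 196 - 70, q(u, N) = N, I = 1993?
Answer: -572931838408/53600142895 ≈ -10.689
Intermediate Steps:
y = 126
D(K, G) = G² + 1994*K (D(K, G) = (1993*K + G*G) + K = (1993*K + G²) + K = (G² + 1993*K) + K = G² + 1994*K)
-1588050/(247 + y)² + 1676388/D(1159, q(-6, 22)) = -1588050/(247 + 126)² + 1676388/(22² + 1994*1159) = -1588050/(373²) + 1676388/(484 + 2311046) = -1588050/139129 + 1676388/2311530 = -1588050*1/139129 + 1676388*(1/2311530) = -1588050/139129 + 279398/385255 = -572931838408/53600142895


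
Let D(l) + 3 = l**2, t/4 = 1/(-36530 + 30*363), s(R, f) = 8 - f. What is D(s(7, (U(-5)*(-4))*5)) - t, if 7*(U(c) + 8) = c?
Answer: 8683941139/314090 ≈ 27648.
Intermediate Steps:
U(c) = -8 + c/7
t = -1/6410 (t = 4/(-36530 + 30*363) = 4/(-36530 + 10890) = 4/(-25640) = 4*(-1/25640) = -1/6410 ≈ -0.00015601)
D(l) = -3 + l**2
D(s(7, (U(-5)*(-4))*5)) - t = (-3 + (8 - (-8 + (1/7)*(-5))*(-4)*5)**2) - 1*(-1/6410) = (-3 + (8 - (-8 - 5/7)*(-4)*5)**2) + 1/6410 = (-3 + (8 - (-61/7*(-4))*5)**2) + 1/6410 = (-3 + (8 - 244*5/7)**2) + 1/6410 = (-3 + (8 - 1*1220/7)**2) + 1/6410 = (-3 + (8 - 1220/7)**2) + 1/6410 = (-3 + (-1164/7)**2) + 1/6410 = (-3 + 1354896/49) + 1/6410 = 1354749/49 + 1/6410 = 8683941139/314090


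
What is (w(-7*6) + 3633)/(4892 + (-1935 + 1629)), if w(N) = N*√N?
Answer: 3633/4586 - 21*I*√42/2293 ≈ 0.79219 - 0.059353*I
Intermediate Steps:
w(N) = N^(3/2)
(w(-7*6) + 3633)/(4892 + (-1935 + 1629)) = ((-7*6)^(3/2) + 3633)/(4892 + (-1935 + 1629)) = ((-42)^(3/2) + 3633)/(4892 - 306) = (-42*I*√42 + 3633)/4586 = (3633 - 42*I*√42)*(1/4586) = 3633/4586 - 21*I*√42/2293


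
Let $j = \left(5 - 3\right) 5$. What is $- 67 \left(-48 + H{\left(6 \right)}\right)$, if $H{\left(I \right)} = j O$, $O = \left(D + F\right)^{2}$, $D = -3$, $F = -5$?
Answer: $-39664$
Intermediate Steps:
$O = 64$ ($O = \left(-3 - 5\right)^{2} = \left(-8\right)^{2} = 64$)
$j = 10$ ($j = 2 \cdot 5 = 10$)
$H{\left(I \right)} = 640$ ($H{\left(I \right)} = 10 \cdot 64 = 640$)
$- 67 \left(-48 + H{\left(6 \right)}\right) = - 67 \left(-48 + 640\right) = \left(-67\right) 592 = -39664$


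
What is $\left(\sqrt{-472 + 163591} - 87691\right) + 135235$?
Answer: $47544 + \sqrt{163119} \approx 47948.0$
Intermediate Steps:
$\left(\sqrt{-472 + 163591} - 87691\right) + 135235 = \left(\sqrt{163119} - 87691\right) + 135235 = \left(-87691 + \sqrt{163119}\right) + 135235 = 47544 + \sqrt{163119}$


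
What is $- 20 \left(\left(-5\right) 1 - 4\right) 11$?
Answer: $1980$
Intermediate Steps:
$- 20 \left(\left(-5\right) 1 - 4\right) 11 = - 20 \left(-5 - 4\right) 11 = \left(-20\right) \left(-9\right) 11 = 180 \cdot 11 = 1980$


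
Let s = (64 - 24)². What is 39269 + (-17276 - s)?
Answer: 20393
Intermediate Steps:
s = 1600 (s = 40² = 1600)
39269 + (-17276 - s) = 39269 + (-17276 - 1*1600) = 39269 + (-17276 - 1600) = 39269 - 18876 = 20393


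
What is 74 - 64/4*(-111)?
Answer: 1850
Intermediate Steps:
74 - 64/4*(-111) = 74 - 64*1/4*(-111) = 74 - 16*(-111) = 74 + 1776 = 1850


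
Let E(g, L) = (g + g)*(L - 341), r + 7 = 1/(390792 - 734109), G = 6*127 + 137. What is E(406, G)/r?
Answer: -38888889858/600805 ≈ -64728.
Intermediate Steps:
G = 899 (G = 762 + 137 = 899)
r = -2403220/343317 (r = -7 + 1/(390792 - 734109) = -7 + 1/(-343317) = -7 - 1/343317 = -2403220/343317 ≈ -7.0000)
E(g, L) = 2*g*(-341 + L) (E(g, L) = (2*g)*(-341 + L) = 2*g*(-341 + L))
E(406, G)/r = (2*406*(-341 + 899))/(-2403220/343317) = (2*406*558)*(-343317/2403220) = 453096*(-343317/2403220) = -38888889858/600805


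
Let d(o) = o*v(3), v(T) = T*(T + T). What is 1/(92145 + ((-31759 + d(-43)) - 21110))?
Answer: 1/38502 ≈ 2.5973e-5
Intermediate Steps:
v(T) = 2*T² (v(T) = T*(2*T) = 2*T²)
d(o) = 18*o (d(o) = o*(2*3²) = o*(2*9) = o*18 = 18*o)
1/(92145 + ((-31759 + d(-43)) - 21110)) = 1/(92145 + ((-31759 + 18*(-43)) - 21110)) = 1/(92145 + ((-31759 - 774) - 21110)) = 1/(92145 + (-32533 - 21110)) = 1/(92145 - 53643) = 1/38502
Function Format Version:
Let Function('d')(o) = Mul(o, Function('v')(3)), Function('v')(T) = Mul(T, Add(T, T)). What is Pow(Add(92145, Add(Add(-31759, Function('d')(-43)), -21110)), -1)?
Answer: Rational(1, 38502) ≈ 2.5973e-5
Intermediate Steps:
Function('v')(T) = Mul(2, Pow(T, 2)) (Function('v')(T) = Mul(T, Mul(2, T)) = Mul(2, Pow(T, 2)))
Function('d')(o) = Mul(18, o) (Function('d')(o) = Mul(o, Mul(2, Pow(3, 2))) = Mul(o, Mul(2, 9)) = Mul(o, 18) = Mul(18, o))
Pow(Add(92145, Add(Add(-31759, Function('d')(-43)), -21110)), -1) = Pow(Add(92145, Add(Add(-31759, Mul(18, -43)), -21110)), -1) = Pow(Add(92145, Add(Add(-31759, -774), -21110)), -1) = Pow(Add(92145, Add(-32533, -21110)), -1) = Pow(Add(92145, -53643), -1) = Pow(38502, -1) = Rational(1, 38502)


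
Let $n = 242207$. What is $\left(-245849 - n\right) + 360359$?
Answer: $-127697$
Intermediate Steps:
$\left(-245849 - n\right) + 360359 = \left(-245849 - 242207\right) + 360359 = -488056 + 360359 = -127697$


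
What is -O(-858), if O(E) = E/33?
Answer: 26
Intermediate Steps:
O(E) = E/33 (O(E) = E*(1/33) = E/33)
-O(-858) = -(-858)/33 = -1*(-26) = 26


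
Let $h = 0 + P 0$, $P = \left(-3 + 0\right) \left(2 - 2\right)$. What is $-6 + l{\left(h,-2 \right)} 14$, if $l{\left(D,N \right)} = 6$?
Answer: $78$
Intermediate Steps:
$P = 0$ ($P = \left(-3\right) 0 = 0$)
$h = 0$ ($h = 0 + 0 \cdot 0 = 0 + 0 = 0$)
$-6 + l{\left(h,-2 \right)} 14 = -6 + 6 \cdot 14 = -6 + 84 = 78$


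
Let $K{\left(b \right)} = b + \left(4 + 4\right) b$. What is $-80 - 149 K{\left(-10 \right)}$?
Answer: $13330$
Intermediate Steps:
$K{\left(b \right)} = 9 b$ ($K{\left(b \right)} = b + 8 b = 9 b$)
$-80 - 149 K{\left(-10 \right)} = -80 - 149 \cdot 9 \left(-10\right) = -80 - -13410 = -80 + 13410 = 13330$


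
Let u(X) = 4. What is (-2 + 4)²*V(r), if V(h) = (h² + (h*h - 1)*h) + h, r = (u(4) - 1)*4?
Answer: 7488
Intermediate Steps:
r = 12 (r = (4 - 1)*4 = 3*4 = 12)
V(h) = h + h² + h*(-1 + h²) (V(h) = (h² + (h² - 1)*h) + h = (h² + (-1 + h²)*h) + h = (h² + h*(-1 + h²)) + h = h + h² + h*(-1 + h²))
(-2 + 4)²*V(r) = (-2 + 4)²*(12²*(1 + 12)) = 2²*(144*13) = 4*1872 = 7488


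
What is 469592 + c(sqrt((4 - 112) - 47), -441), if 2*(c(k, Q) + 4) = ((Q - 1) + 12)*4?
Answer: 468728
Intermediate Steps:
c(k, Q) = 18 + 2*Q (c(k, Q) = -4 + (((Q - 1) + 12)*4)/2 = -4 + (((-1 + Q) + 12)*4)/2 = -4 + ((11 + Q)*4)/2 = -4 + (44 + 4*Q)/2 = -4 + (22 + 2*Q) = 18 + 2*Q)
469592 + c(sqrt((4 - 112) - 47), -441) = 469592 + (18 + 2*(-441)) = 469592 + (18 - 882) = 469592 - 864 = 468728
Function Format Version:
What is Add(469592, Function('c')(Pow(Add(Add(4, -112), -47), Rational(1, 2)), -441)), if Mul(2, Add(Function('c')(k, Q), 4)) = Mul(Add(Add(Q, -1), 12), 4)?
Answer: 468728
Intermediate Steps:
Function('c')(k, Q) = Add(18, Mul(2, Q)) (Function('c')(k, Q) = Add(-4, Mul(Rational(1, 2), Mul(Add(Add(Q, -1), 12), 4))) = Add(-4, Mul(Rational(1, 2), Mul(Add(Add(-1, Q), 12), 4))) = Add(-4, Mul(Rational(1, 2), Mul(Add(11, Q), 4))) = Add(-4, Mul(Rational(1, 2), Add(44, Mul(4, Q)))) = Add(-4, Add(22, Mul(2, Q))) = Add(18, Mul(2, Q)))
Add(469592, Function('c')(Pow(Add(Add(4, -112), -47), Rational(1, 2)), -441)) = Add(469592, Add(18, Mul(2, -441))) = Add(469592, Add(18, -882)) = Add(469592, -864) = 468728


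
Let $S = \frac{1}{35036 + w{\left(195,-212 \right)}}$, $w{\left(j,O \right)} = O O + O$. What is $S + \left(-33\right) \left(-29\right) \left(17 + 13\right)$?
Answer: $\frac{2290139281}{79768} \approx 28710.0$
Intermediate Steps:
$w{\left(j,O \right)} = O + O^{2}$ ($w{\left(j,O \right)} = O^{2} + O = O + O^{2}$)
$S = \frac{1}{79768}$ ($S = \frac{1}{35036 - 212 \left(1 - 212\right)} = \frac{1}{35036 - -44732} = \frac{1}{35036 + 44732} = \frac{1}{79768} \approx 1.2536 \cdot 10^{-5}$)
$S + \left(-33\right) \left(-29\right) \left(17 + 13\right) = \frac{1}{79768} + \left(-33\right) \left(-29\right) \left(17 + 13\right) = \frac{1}{79768} + 957 \cdot 30 = \frac{1}{79768} + 28710 = \frac{2290139281}{79768}$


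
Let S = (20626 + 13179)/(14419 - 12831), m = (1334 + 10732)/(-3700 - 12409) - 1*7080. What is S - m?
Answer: 181677856913/25581092 ≈ 7102.0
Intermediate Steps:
m = -114063786/16109 (m = 12066/(-16109) - 7080 = 12066*(-1/16109) - 7080 = -12066/16109 - 7080 = -114063786/16109 ≈ -7080.8)
S = 33805/1588 ≈ 21.288
S - m = 33805/1588 - 1*(-114063786/16109) = 33805/1588 + 114063786/16109 = 181677856913/25581092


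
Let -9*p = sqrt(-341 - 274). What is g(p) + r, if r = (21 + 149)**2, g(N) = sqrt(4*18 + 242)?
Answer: 28900 + sqrt(314) ≈ 28918.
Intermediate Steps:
p = -I*sqrt(615)/9 (p = -sqrt(-341 - 274)/9 = -I*sqrt(615)/9 ≈ -2.7555*I)
g(N) = sqrt(314) (g(N) = sqrt(72 + 242) = sqrt(314))
r = 28900 (r = 170**2 = 28900)
g(p) + r = sqrt(314) + 28900 = 28900 + sqrt(314)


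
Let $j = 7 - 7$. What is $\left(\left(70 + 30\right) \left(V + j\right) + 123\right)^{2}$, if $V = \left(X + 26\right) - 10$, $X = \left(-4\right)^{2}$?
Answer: $11042329$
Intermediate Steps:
$X = 16$
$j = 0$
$V = 32$ ($V = \left(16 + 26\right) - 10 = 42 - 10 = 32$)
$\left(\left(70 + 30\right) \left(V + j\right) + 123\right)^{2} = \left(\left(70 + 30\right) \left(32 + 0\right) + 123\right)^{2} = \left(100 \cdot 32 + 123\right)^{2} = \left(3200 + 123\right)^{2} = 3323^{2} = 11042329$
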